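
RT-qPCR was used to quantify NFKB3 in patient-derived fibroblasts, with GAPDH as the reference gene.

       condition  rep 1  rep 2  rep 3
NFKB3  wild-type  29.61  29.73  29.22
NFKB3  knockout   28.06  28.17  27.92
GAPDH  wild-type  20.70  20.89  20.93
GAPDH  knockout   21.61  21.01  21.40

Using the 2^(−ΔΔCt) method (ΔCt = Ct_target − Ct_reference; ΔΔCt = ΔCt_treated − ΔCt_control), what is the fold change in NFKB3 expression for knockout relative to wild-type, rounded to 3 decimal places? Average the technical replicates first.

Mean Ct: NFKB3 wild-type 29.520; NFKB3 knockout 28.050; GAPDH wild-type 20.840; GAPDH knockout 21.340
ΔCt(wild-type) = 29.520 − 20.840 = 8.680
ΔCt(knockout) = 28.050 − 21.340 = 6.710
ΔΔCt = 6.710 − 8.680 = -1.970
Fold change = 2^(−(-1.970)) = 2^1.970 = 3.9177

3.918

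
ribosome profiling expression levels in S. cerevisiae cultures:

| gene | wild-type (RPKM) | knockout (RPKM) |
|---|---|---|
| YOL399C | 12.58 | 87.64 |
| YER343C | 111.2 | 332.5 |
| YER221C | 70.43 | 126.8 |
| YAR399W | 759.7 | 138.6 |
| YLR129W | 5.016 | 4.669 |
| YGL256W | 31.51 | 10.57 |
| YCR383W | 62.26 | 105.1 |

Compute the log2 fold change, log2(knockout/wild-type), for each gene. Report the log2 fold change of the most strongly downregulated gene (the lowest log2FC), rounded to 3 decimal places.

-2.455

log2(87.64/12.58) = 2.800  (YOL399C)
log2(332.5/111.2) = 1.580  (YER343C)
log2(126.8/70.43) = 0.848  (YER221C)
log2(138.6/759.7) = -2.455  (YAR399W)
log2(4.669/5.016) = -0.103  (YLR129W)
log2(10.57/31.51) = -1.576  (YGL256W)
log2(105.1/62.26) = 0.755  (YCR383W)
YAR399W is most strongly downregulated.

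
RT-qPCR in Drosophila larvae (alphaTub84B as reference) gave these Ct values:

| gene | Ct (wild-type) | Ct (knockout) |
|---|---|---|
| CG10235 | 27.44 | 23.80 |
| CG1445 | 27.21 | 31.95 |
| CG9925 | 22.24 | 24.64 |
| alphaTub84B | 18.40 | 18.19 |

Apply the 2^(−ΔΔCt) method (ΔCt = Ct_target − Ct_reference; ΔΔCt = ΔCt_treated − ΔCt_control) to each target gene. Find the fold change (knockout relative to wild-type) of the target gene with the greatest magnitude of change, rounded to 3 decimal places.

CG10235: ΔΔCt = (23.80−18.19) − (27.44−18.40) = 5.61 − 9.04 = -3.43; fold change = 2^3.43 = 10.778
CG1445: ΔΔCt = (31.95−18.19) − (27.21−18.40) = 13.76 − 8.81 = 4.95; fold change = 2^-4.95 = 0.032
CG9925: ΔΔCt = (24.64−18.19) − (22.24−18.40) = 6.45 − 3.84 = 2.61; fold change = 2^-2.61 = 0.164
CG1445 has the largest |ΔΔCt| = 4.95.

0.032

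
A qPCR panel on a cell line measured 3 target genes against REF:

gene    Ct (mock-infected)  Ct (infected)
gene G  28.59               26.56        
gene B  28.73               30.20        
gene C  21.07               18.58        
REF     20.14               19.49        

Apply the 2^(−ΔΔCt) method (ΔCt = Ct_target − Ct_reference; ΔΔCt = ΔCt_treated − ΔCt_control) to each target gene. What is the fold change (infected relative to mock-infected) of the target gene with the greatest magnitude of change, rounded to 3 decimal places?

gene G: ΔΔCt = (26.56−19.49) − (28.59−20.14) = 7.07 − 8.45 = -1.38; fold change = 2^1.38 = 2.603
gene B: ΔΔCt = (30.20−19.49) − (28.73−20.14) = 10.71 − 8.59 = 2.12; fold change = 2^-2.12 = 0.230
gene C: ΔΔCt = (18.58−19.49) − (21.07−20.14) = -0.91 − 0.93 = -1.84; fold change = 2^1.84 = 3.580
gene B has the largest |ΔΔCt| = 2.12.

0.230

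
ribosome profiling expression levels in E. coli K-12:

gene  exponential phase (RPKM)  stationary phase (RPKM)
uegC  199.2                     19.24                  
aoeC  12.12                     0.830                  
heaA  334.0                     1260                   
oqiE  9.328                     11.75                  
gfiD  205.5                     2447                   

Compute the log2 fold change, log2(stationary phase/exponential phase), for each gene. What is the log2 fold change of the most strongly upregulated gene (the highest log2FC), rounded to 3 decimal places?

3.574

log2(19.24/199.2) = -3.372  (uegC)
log2(0.830/12.12) = -3.868  (aoeC)
log2(1260/334.0) = 1.916  (heaA)
log2(11.75/9.328) = 0.333  (oqiE)
log2(2447/205.5) = 3.574  (gfiD)
gfiD is most strongly upregulated.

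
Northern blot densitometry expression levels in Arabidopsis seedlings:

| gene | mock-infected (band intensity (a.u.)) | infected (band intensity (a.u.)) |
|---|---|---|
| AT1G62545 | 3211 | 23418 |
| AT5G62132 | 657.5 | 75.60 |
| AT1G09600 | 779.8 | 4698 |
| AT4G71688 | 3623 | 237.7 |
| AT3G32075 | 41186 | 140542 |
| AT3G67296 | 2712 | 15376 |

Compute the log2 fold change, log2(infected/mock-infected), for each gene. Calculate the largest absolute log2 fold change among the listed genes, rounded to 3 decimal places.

3.930

log2(23418/3211) = 2.867  (AT1G62545)
log2(75.60/657.5) = -3.121  (AT5G62132)
log2(4698/779.8) = 2.591  (AT1G09600)
log2(237.7/3623) = -3.930  (AT4G71688)
log2(140542/41186) = 1.771  (AT3G32075)
log2(15376/2712) = 2.503  (AT3G67296)
The largest magnitude belongs to AT4G71688.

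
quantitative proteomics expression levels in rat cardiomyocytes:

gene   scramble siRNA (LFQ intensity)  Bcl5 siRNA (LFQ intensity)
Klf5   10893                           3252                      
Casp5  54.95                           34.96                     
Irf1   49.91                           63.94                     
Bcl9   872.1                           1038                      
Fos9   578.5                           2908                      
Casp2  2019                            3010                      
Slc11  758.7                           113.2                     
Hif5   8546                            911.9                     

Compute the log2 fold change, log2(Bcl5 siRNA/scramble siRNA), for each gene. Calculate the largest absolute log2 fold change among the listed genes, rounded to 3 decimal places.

log2(3252/10893) = -1.744  (Klf5)
log2(34.96/54.95) = -0.652  (Casp5)
log2(63.94/49.91) = 0.357  (Irf1)
log2(1038/872.1) = 0.251  (Bcl9)
log2(2908/578.5) = 2.330  (Fos9)
log2(3010/2019) = 0.576  (Casp2)
log2(113.2/758.7) = -2.745  (Slc11)
log2(911.9/8546) = -3.228  (Hif5)
The largest magnitude belongs to Hif5.

3.228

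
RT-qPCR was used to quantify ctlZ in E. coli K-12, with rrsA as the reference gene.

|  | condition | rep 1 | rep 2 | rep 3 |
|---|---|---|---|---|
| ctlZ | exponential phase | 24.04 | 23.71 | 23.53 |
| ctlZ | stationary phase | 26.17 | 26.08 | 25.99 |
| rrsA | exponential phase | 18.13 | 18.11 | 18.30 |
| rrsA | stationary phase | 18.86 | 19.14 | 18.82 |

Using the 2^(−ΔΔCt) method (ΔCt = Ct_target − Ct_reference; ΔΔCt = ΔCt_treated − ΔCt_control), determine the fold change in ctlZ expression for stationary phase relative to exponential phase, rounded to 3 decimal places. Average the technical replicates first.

Mean Ct: ctlZ exponential phase 23.760; ctlZ stationary phase 26.080; rrsA exponential phase 18.180; rrsA stationary phase 18.940
ΔCt(exponential phase) = 23.760 − 18.180 = 5.580
ΔCt(stationary phase) = 26.080 − 18.940 = 7.140
ΔΔCt = 7.140 − 5.580 = 1.560
Fold change = 2^(−1.560) = 0.3392

0.339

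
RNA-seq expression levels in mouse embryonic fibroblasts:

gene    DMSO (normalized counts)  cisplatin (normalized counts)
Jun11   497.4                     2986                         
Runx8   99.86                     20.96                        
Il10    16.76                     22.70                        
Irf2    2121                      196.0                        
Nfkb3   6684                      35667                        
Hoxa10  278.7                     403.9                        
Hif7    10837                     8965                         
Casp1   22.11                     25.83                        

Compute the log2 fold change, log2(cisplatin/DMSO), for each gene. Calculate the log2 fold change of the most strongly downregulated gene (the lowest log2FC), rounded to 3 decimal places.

log2(2986/497.4) = 2.586  (Jun11)
log2(20.96/99.86) = -2.252  (Runx8)
log2(22.70/16.76) = 0.438  (Il10)
log2(196.0/2121) = -3.436  (Irf2)
log2(35667/6684) = 2.416  (Nfkb3)
log2(403.9/278.7) = 0.535  (Hoxa10)
log2(8965/10837) = -0.274  (Hif7)
log2(25.83/22.11) = 0.224  (Casp1)
Irf2 is most strongly downregulated.

-3.436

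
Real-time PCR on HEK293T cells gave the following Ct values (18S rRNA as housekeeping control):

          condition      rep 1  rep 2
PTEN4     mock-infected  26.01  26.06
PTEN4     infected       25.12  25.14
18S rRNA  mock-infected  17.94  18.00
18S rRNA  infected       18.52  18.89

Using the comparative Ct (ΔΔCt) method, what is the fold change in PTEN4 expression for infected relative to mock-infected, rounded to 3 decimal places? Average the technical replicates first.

3.117

Mean Ct: PTEN4 mock-infected 26.035; PTEN4 infected 25.130; 18S rRNA mock-infected 17.970; 18S rRNA infected 18.705
ΔCt(mock-infected) = 26.035 − 17.970 = 8.065
ΔCt(infected) = 25.130 − 18.705 = 6.425
ΔΔCt = 6.425 − 8.065 = -1.640
Fold change = 2^(−(-1.640)) = 2^1.640 = 3.1167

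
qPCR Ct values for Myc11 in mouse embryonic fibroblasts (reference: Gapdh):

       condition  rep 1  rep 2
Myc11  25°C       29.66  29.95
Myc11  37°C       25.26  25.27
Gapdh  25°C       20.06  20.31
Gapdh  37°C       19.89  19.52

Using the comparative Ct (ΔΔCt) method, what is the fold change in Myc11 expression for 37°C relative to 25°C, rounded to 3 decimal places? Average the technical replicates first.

16.679

Mean Ct: Myc11 25°C 29.805; Myc11 37°C 25.265; Gapdh 25°C 20.185; Gapdh 37°C 19.705
ΔCt(25°C) = 29.805 − 20.185 = 9.620
ΔCt(37°C) = 25.265 − 19.705 = 5.560
ΔΔCt = 5.560 − 9.620 = -4.060
Fold change = 2^(−(-4.060)) = 2^4.060 = 16.6795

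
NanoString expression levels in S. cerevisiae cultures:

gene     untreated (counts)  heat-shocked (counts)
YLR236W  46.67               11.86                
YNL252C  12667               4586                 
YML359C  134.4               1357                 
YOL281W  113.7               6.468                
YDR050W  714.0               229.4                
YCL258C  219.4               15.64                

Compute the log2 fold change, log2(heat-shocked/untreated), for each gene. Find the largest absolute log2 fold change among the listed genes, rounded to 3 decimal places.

4.136

log2(11.86/46.67) = -1.976  (YLR236W)
log2(4586/12667) = -1.466  (YNL252C)
log2(1357/134.4) = 3.336  (YML359C)
log2(6.468/113.7) = -4.136  (YOL281W)
log2(229.4/714.0) = -1.638  (YDR050W)
log2(15.64/219.4) = -3.810  (YCL258C)
The largest magnitude belongs to YOL281W.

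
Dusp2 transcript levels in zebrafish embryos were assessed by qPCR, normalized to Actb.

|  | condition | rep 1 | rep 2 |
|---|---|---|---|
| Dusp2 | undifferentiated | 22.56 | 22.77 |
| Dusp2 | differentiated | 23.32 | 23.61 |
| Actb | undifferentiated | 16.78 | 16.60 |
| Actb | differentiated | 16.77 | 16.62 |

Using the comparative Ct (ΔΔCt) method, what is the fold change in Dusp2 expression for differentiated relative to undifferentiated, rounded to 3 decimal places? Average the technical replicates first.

Mean Ct: Dusp2 undifferentiated 22.665; Dusp2 differentiated 23.465; Actb undifferentiated 16.690; Actb differentiated 16.695
ΔCt(undifferentiated) = 22.665 − 16.690 = 5.975
ΔCt(differentiated) = 23.465 − 16.695 = 6.770
ΔΔCt = 6.770 − 5.975 = 0.795
Fold change = 2^(−0.795) = 0.5763

0.576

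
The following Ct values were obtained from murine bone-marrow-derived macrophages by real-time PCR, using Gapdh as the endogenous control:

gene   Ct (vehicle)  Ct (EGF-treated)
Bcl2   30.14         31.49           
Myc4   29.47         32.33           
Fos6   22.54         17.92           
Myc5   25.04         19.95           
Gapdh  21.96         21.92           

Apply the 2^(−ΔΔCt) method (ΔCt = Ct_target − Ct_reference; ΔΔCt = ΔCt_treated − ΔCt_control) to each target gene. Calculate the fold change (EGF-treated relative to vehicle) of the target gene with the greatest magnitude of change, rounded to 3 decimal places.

33.128

Bcl2: ΔΔCt = (31.49−21.92) − (30.14−21.96) = 9.57 − 8.18 = 1.39; fold change = 2^-1.39 = 0.382
Myc4: ΔΔCt = (32.33−21.92) − (29.47−21.96) = 10.41 − 7.51 = 2.90; fold change = 2^-2.90 = 0.134
Fos6: ΔΔCt = (17.92−21.92) − (22.54−21.96) = -4.00 − 0.58 = -4.58; fold change = 2^4.58 = 23.918
Myc5: ΔΔCt = (19.95−21.92) − (25.04−21.96) = -1.97 − 3.08 = -5.05; fold change = 2^5.05 = 33.128
Myc5 has the largest |ΔΔCt| = 5.05.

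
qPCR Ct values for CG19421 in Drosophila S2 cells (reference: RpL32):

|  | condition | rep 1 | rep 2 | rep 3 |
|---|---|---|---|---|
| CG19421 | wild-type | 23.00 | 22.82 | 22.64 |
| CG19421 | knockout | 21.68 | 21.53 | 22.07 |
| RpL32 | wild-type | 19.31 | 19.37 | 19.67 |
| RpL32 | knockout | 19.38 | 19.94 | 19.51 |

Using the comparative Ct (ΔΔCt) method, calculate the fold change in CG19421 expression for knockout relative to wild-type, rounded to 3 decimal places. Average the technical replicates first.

2.329

Mean Ct: CG19421 wild-type 22.820; CG19421 knockout 21.760; RpL32 wild-type 19.450; RpL32 knockout 19.610
ΔCt(wild-type) = 22.820 − 19.450 = 3.370
ΔCt(knockout) = 21.760 − 19.610 = 2.150
ΔΔCt = 2.150 − 3.370 = -1.220
Fold change = 2^(−(-1.220)) = 2^1.220 = 2.3295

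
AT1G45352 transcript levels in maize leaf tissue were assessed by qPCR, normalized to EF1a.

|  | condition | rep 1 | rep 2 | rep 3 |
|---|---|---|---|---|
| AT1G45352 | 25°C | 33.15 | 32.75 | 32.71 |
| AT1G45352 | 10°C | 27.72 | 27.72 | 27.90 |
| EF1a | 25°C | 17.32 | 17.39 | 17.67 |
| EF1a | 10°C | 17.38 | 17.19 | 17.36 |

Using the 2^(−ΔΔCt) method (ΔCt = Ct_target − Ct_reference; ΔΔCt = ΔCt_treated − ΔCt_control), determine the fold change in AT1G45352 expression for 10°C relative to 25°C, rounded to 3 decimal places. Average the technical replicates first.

Mean Ct: AT1G45352 25°C 32.870; AT1G45352 10°C 27.780; EF1a 25°C 17.460; EF1a 10°C 17.310
ΔCt(25°C) = 32.870 − 17.460 = 15.410
ΔCt(10°C) = 27.780 − 17.310 = 10.470
ΔΔCt = 10.470 − 15.410 = -4.940
Fold change = 2^(−(-4.940)) = 2^4.940 = 30.6965

30.696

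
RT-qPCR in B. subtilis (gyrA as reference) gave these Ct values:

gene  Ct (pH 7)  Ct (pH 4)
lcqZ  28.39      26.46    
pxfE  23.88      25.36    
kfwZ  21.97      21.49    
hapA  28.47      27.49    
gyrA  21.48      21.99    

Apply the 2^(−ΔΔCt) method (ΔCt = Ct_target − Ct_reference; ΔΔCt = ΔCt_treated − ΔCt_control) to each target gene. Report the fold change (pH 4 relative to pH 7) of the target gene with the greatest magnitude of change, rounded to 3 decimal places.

5.426

lcqZ: ΔΔCt = (26.46−21.99) − (28.39−21.48) = 4.47 − 6.91 = -2.44; fold change = 2^2.44 = 5.426
pxfE: ΔΔCt = (25.36−21.99) − (23.88−21.48) = 3.37 − 2.40 = 0.97; fold change = 2^-0.97 = 0.511
kfwZ: ΔΔCt = (21.49−21.99) − (21.97−21.48) = -0.50 − 0.49 = -0.99; fold change = 2^0.99 = 1.986
hapA: ΔΔCt = (27.49−21.99) − (28.47−21.48) = 5.50 − 6.99 = -1.49; fold change = 2^1.49 = 2.809
lcqZ has the largest |ΔΔCt| = 2.44.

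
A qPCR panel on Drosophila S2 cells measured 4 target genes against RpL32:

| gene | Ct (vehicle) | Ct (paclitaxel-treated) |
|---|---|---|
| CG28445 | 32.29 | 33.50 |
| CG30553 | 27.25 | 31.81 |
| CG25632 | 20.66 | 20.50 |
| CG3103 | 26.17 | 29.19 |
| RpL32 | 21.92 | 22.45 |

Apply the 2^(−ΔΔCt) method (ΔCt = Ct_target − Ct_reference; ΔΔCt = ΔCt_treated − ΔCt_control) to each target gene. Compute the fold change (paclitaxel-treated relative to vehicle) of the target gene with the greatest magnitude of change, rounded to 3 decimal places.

CG28445: ΔΔCt = (33.50−22.45) − (32.29−21.92) = 11.05 − 10.37 = 0.68; fold change = 2^-0.68 = 0.624
CG30553: ΔΔCt = (31.81−22.45) − (27.25−21.92) = 9.36 − 5.33 = 4.03; fold change = 2^-4.03 = 0.061
CG25632: ΔΔCt = (20.50−22.45) − (20.66−21.92) = -1.95 − (-1.26) = -0.69; fold change = 2^0.69 = 1.613
CG3103: ΔΔCt = (29.19−22.45) − (26.17−21.92) = 6.74 − 4.25 = 2.49; fold change = 2^-2.49 = 0.178
CG30553 has the largest |ΔΔCt| = 4.03.

0.061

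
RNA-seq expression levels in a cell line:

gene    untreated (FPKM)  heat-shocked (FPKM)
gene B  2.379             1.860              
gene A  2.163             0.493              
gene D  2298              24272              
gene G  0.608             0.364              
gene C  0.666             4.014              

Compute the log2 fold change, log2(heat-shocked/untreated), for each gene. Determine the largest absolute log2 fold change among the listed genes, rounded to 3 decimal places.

log2(1.860/2.379) = -0.355  (gene B)
log2(0.493/2.163) = -2.133  (gene A)
log2(24272/2298) = 3.401  (gene D)
log2(0.364/0.608) = -0.740  (gene G)
log2(4.014/0.666) = 2.591  (gene C)
The largest magnitude belongs to gene D.

3.401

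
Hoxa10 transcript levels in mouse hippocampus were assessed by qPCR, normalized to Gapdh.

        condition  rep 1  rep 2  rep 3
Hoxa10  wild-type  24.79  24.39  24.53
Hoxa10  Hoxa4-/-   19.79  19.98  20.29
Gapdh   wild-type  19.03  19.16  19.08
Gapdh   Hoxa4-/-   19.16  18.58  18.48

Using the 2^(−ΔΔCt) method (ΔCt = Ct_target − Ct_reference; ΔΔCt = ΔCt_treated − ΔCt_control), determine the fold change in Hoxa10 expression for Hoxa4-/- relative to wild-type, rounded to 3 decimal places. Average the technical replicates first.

18.379

Mean Ct: Hoxa10 wild-type 24.570; Hoxa10 Hoxa4-/- 20.020; Gapdh wild-type 19.090; Gapdh Hoxa4-/- 18.740
ΔCt(wild-type) = 24.570 − 19.090 = 5.480
ΔCt(Hoxa4-/-) = 20.020 − 18.740 = 1.280
ΔΔCt = 1.280 − 5.480 = -4.200
Fold change = 2^(−(-4.200)) = 2^4.200 = 18.3792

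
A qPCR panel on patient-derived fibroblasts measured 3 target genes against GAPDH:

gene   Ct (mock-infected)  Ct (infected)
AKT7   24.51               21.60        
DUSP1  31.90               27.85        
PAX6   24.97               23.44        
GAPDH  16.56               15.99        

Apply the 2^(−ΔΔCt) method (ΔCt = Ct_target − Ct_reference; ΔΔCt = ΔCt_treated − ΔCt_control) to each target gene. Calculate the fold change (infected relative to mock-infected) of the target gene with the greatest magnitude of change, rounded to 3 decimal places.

AKT7: ΔΔCt = (21.60−15.99) − (24.51−16.56) = 5.61 − 7.95 = -2.34; fold change = 2^2.34 = 5.063
DUSP1: ΔΔCt = (27.85−15.99) − (31.90−16.56) = 11.86 − 15.34 = -3.48; fold change = 2^3.48 = 11.158
PAX6: ΔΔCt = (23.44−15.99) − (24.97−16.56) = 7.45 − 8.41 = -0.96; fold change = 2^0.96 = 1.945
DUSP1 has the largest |ΔΔCt| = 3.48.

11.158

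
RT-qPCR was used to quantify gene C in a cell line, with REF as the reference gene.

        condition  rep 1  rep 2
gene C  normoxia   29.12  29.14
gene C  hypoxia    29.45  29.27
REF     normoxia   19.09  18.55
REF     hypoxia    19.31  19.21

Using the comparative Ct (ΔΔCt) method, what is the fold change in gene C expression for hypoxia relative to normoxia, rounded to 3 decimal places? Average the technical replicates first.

1.157

Mean Ct: gene C normoxia 29.130; gene C hypoxia 29.360; REF normoxia 18.820; REF hypoxia 19.260
ΔCt(normoxia) = 29.130 − 18.820 = 10.310
ΔCt(hypoxia) = 29.360 − 19.260 = 10.100
ΔΔCt = 10.100 − 10.310 = -0.210
Fold change = 2^(−(-0.210)) = 2^0.210 = 1.1567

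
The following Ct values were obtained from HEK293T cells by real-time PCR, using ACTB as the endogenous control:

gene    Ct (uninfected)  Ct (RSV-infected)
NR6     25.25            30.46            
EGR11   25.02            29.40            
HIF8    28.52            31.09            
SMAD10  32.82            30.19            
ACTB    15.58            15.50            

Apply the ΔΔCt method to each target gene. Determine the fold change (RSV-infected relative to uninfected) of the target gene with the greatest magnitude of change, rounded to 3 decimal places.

NR6: ΔΔCt = (30.46−15.50) − (25.25−15.58) = 14.96 − 9.67 = 5.29; fold change = 2^-5.29 = 0.026
EGR11: ΔΔCt = (29.40−15.50) − (25.02−15.58) = 13.90 − 9.44 = 4.46; fold change = 2^-4.46 = 0.045
HIF8: ΔΔCt = (31.09−15.50) − (28.52−15.58) = 15.59 − 12.94 = 2.65; fold change = 2^-2.65 = 0.159
SMAD10: ΔΔCt = (30.19−15.50) − (32.82−15.58) = 14.69 − 17.24 = -2.55; fold change = 2^2.55 = 5.856
NR6 has the largest |ΔΔCt| = 5.29.

0.026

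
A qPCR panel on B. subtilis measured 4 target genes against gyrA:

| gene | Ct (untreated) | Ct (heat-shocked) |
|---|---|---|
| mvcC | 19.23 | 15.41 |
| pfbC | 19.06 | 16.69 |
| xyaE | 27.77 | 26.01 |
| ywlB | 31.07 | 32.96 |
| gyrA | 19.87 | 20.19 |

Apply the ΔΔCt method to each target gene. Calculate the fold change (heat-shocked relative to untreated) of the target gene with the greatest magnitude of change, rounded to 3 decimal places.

mvcC: ΔΔCt = (15.41−20.19) − (19.23−19.87) = -4.78 − (-0.64) = -4.14; fold change = 2^4.14 = 17.630
pfbC: ΔΔCt = (16.69−20.19) − (19.06−19.87) = -3.50 − (-0.81) = -2.69; fold change = 2^2.69 = 6.453
xyaE: ΔΔCt = (26.01−20.19) − (27.77−19.87) = 5.82 − 7.90 = -2.08; fold change = 2^2.08 = 4.228
ywlB: ΔΔCt = (32.96−20.19) − (31.07−19.87) = 12.77 − 11.20 = 1.57; fold change = 2^-1.57 = 0.337
mvcC has the largest |ΔΔCt| = 4.14.

17.630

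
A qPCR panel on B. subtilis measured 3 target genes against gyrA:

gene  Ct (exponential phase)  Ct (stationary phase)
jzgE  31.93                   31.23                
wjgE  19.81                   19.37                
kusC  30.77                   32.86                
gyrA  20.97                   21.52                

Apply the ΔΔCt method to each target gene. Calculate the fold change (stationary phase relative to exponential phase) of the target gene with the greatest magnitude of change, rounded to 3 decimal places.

jzgE: ΔΔCt = (31.23−21.52) − (31.93−20.97) = 9.71 − 10.96 = -1.25; fold change = 2^1.25 = 2.378
wjgE: ΔΔCt = (19.37−21.52) − (19.81−20.97) = -2.15 − (-1.16) = -0.99; fold change = 2^0.99 = 1.986
kusC: ΔΔCt = (32.86−21.52) − (30.77−20.97) = 11.34 − 9.80 = 1.54; fold change = 2^-1.54 = 0.344
kusC has the largest |ΔΔCt| = 1.54.

0.344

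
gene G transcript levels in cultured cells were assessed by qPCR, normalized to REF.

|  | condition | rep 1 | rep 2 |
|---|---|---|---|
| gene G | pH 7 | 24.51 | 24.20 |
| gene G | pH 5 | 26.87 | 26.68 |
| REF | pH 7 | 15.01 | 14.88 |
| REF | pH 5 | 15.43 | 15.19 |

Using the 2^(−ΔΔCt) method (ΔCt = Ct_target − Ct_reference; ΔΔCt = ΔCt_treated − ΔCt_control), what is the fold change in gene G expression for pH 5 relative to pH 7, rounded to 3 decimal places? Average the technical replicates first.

Mean Ct: gene G pH 7 24.355; gene G pH 5 26.775; REF pH 7 14.945; REF pH 5 15.310
ΔCt(pH 7) = 24.355 − 14.945 = 9.410
ΔCt(pH 5) = 26.775 − 15.310 = 11.465
ΔΔCt = 11.465 − 9.410 = 2.055
Fold change = 2^(−2.055) = 0.2406

0.241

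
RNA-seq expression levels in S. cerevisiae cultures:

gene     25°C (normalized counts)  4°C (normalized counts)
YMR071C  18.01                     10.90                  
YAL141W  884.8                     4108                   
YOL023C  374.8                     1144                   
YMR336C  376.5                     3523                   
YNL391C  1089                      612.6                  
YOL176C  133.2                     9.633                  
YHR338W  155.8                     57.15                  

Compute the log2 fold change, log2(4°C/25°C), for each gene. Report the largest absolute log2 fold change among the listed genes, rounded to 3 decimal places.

3.789

log2(10.90/18.01) = -0.724  (YMR071C)
log2(4108/884.8) = 2.215  (YAL141W)
log2(1144/374.8) = 1.610  (YOL023C)
log2(3523/376.5) = 3.226  (YMR336C)
log2(612.6/1089) = -0.830  (YNL391C)
log2(9.633/133.2) = -3.789  (YOL176C)
log2(57.15/155.8) = -1.447  (YHR338W)
The largest magnitude belongs to YOL176C.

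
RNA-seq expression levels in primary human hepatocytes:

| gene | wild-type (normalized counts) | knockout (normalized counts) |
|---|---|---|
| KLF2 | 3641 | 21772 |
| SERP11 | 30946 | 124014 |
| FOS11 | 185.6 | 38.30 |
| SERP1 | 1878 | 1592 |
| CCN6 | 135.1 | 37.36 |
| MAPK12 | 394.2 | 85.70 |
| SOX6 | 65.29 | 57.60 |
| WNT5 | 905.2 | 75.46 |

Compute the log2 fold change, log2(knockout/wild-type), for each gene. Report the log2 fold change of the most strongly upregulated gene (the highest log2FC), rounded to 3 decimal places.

log2(21772/3641) = 2.580  (KLF2)
log2(124014/30946) = 2.003  (SERP11)
log2(38.30/185.6) = -2.277  (FOS11)
log2(1592/1878) = -0.238  (SERP1)
log2(37.36/135.1) = -1.854  (CCN6)
log2(85.70/394.2) = -2.202  (MAPK12)
log2(57.60/65.29) = -0.181  (SOX6)
log2(75.46/905.2) = -3.584  (WNT5)
KLF2 is most strongly upregulated.

2.580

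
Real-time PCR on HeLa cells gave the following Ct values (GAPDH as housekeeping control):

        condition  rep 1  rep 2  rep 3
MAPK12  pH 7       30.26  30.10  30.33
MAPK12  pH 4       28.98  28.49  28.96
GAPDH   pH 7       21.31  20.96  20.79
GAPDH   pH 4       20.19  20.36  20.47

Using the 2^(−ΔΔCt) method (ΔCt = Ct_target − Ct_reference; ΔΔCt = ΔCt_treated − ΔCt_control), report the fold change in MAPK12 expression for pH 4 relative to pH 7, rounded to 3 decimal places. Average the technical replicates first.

Mean Ct: MAPK12 pH 7 30.230; MAPK12 pH 4 28.810; GAPDH pH 7 21.020; GAPDH pH 4 20.340
ΔCt(pH 7) = 30.230 − 21.020 = 9.210
ΔCt(pH 4) = 28.810 − 20.340 = 8.470
ΔΔCt = 8.470 − 9.210 = -0.740
Fold change = 2^(−(-0.740)) = 2^0.740 = 1.6702

1.670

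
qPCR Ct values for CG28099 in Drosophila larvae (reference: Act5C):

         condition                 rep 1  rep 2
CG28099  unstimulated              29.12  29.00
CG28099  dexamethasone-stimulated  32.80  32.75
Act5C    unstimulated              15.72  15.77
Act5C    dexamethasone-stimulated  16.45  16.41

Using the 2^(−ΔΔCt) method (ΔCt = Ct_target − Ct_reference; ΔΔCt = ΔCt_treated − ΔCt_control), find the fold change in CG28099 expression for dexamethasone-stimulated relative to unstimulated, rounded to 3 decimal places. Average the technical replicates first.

0.122

Mean Ct: CG28099 unstimulated 29.060; CG28099 dexamethasone-stimulated 32.775; Act5C unstimulated 15.745; Act5C dexamethasone-stimulated 16.430
ΔCt(unstimulated) = 29.060 − 15.745 = 13.315
ΔCt(dexamethasone-stimulated) = 32.775 − 16.430 = 16.345
ΔΔCt = 16.345 − 13.315 = 3.030
Fold change = 2^(−3.030) = 0.1224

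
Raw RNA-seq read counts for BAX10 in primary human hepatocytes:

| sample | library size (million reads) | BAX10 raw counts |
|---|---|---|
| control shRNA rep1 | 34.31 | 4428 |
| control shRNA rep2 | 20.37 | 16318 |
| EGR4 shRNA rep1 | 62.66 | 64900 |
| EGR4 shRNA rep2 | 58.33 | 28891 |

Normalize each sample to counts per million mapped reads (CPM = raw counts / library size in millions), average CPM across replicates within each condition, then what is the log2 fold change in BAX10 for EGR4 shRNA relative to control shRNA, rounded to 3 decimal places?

CPM(control shRNA rep1) = 4428 / 34.31 = 129.0586
CPM(control shRNA rep2) = 16318 / 20.37 = 801.0800
CPM(EGR4 shRNA rep1) = 64900 / 62.66 = 1035.7485
CPM(EGR4 shRNA rep2) = 28891 / 58.33 = 495.3026
mean CPM(control shRNA) = 465.0693; mean CPM(EGR4 shRNA) = 765.5255
Fold change = 765.5255 / 465.0693 = 1.64605
log2(1.64605) = 0.7190

0.719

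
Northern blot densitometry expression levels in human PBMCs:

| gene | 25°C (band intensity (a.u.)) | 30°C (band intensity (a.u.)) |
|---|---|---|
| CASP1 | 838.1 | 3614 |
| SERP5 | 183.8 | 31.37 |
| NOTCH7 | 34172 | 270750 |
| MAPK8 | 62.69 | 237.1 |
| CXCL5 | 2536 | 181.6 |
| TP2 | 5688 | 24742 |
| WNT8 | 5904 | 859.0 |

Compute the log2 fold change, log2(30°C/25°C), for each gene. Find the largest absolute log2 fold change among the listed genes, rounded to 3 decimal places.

log2(3614/838.1) = 2.108  (CASP1)
log2(31.37/183.8) = -2.551  (SERP5)
log2(270750/34172) = 2.986  (NOTCH7)
log2(237.1/62.69) = 1.919  (MAPK8)
log2(181.6/2536) = -3.804  (CXCL5)
log2(24742/5688) = 2.121  (TP2)
log2(859.0/5904) = -2.781  (WNT8)
The largest magnitude belongs to CXCL5.

3.804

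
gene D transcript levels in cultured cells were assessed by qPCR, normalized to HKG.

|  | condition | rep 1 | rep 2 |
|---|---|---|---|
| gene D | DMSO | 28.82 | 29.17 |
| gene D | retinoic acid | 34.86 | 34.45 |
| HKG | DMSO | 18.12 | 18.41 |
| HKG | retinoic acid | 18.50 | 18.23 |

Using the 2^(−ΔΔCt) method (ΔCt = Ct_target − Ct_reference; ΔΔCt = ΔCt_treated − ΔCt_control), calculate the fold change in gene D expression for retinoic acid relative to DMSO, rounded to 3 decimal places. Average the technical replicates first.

0.021

Mean Ct: gene D DMSO 28.995; gene D retinoic acid 34.655; HKG DMSO 18.265; HKG retinoic acid 18.365
ΔCt(DMSO) = 28.995 − 18.265 = 10.730
ΔCt(retinoic acid) = 34.655 − 18.365 = 16.290
ΔΔCt = 16.290 − 10.730 = 5.560
Fold change = 2^(−5.560) = 0.0212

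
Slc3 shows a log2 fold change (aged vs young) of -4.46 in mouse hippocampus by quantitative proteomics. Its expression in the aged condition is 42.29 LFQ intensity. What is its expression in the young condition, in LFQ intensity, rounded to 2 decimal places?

Fold change = 2^(-4.46) = 0.0454
young expression = 42.29 / 0.0454 = 930.75

930.75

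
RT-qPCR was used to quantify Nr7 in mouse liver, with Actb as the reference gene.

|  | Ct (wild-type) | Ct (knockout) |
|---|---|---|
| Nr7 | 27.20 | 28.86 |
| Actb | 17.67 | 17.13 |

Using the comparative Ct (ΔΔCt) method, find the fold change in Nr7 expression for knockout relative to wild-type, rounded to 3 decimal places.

ΔCt(wild-type) = 27.200 − 17.670 = 9.530
ΔCt(knockout) = 28.860 − 17.130 = 11.730
ΔΔCt = 11.730 − 9.530 = 2.200
Fold change = 2^(−2.200) = 0.2176

0.218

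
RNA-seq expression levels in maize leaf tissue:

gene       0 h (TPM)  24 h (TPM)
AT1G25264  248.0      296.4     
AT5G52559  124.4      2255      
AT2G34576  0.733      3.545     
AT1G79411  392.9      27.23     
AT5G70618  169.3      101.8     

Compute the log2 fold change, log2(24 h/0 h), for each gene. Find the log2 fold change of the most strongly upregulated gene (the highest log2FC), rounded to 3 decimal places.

log2(296.4/248.0) = 0.257  (AT1G25264)
log2(2255/124.4) = 4.180  (AT5G52559)
log2(3.545/0.733) = 2.274  (AT2G34576)
log2(27.23/392.9) = -3.851  (AT1G79411)
log2(101.8/169.3) = -0.734  (AT5G70618)
AT5G52559 is most strongly upregulated.

4.180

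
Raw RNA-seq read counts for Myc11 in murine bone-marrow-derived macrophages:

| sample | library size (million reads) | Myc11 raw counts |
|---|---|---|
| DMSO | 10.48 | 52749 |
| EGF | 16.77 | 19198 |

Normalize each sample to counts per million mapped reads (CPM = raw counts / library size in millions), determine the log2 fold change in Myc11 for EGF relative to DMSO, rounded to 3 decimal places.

-2.136

CPM(DMSO) = 52749 / 10.48 = 5033.3015
CPM(EGF) = 19198 / 16.77 = 1144.7823
Fold change = 1144.7823 / 5033.3015 = 0.22744
log2(0.22744) = -2.1364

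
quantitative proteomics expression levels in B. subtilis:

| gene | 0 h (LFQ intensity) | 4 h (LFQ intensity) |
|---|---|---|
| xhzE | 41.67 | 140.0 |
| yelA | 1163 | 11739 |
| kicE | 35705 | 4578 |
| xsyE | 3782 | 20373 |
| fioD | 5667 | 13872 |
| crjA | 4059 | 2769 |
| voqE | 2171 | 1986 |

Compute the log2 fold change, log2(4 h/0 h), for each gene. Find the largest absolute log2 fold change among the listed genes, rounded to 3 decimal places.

log2(140.0/41.67) = 1.748  (xhzE)
log2(11739/1163) = 3.335  (yelA)
log2(4578/35705) = -2.963  (kicE)
log2(20373/3782) = 2.429  (xsyE)
log2(13872/5667) = 1.292  (fioD)
log2(2769/4059) = -0.552  (crjA)
log2(1986/2171) = -0.128  (voqE)
The largest magnitude belongs to yelA.

3.335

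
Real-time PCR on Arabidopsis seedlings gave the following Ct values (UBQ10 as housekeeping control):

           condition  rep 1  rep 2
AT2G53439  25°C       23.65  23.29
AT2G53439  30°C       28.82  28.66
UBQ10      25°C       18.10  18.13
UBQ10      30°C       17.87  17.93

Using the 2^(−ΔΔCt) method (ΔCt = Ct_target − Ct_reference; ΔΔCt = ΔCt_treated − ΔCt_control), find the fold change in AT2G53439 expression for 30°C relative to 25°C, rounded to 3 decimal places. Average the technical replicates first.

Mean Ct: AT2G53439 25°C 23.470; AT2G53439 30°C 28.740; UBQ10 25°C 18.115; UBQ10 30°C 17.900
ΔCt(25°C) = 23.470 − 18.115 = 5.355
ΔCt(30°C) = 28.740 − 17.900 = 10.840
ΔΔCt = 10.840 − 5.355 = 5.485
Fold change = 2^(−5.485) = 0.0223

0.022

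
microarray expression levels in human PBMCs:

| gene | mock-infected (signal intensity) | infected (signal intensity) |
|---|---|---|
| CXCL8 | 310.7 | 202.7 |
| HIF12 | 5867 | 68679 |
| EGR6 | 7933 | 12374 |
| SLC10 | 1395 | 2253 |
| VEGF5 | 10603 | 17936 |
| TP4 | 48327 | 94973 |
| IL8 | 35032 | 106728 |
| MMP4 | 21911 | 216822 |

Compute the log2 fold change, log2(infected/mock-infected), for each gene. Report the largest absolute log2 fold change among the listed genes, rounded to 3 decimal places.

3.549

log2(202.7/310.7) = -0.616  (CXCL8)
log2(68679/5867) = 3.549  (HIF12)
log2(12374/7933) = 0.641  (EGR6)
log2(2253/1395) = 0.692  (SLC10)
log2(17936/10603) = 0.758  (VEGF5)
log2(94973/48327) = 0.975  (TP4)
log2(106728/35032) = 1.607  (IL8)
log2(216822/21911) = 3.307  (MMP4)
The largest magnitude belongs to HIF12.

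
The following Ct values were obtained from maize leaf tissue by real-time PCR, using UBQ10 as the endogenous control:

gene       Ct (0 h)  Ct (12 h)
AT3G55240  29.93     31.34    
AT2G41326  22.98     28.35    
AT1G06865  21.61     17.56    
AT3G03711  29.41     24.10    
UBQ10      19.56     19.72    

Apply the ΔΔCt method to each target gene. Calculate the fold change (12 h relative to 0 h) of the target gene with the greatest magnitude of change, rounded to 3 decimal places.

AT3G55240: ΔΔCt = (31.34−19.72) − (29.93−19.56) = 11.62 − 10.37 = 1.25; fold change = 2^-1.25 = 0.420
AT2G41326: ΔΔCt = (28.35−19.72) − (22.98−19.56) = 8.63 − 3.42 = 5.21; fold change = 2^-5.21 = 0.027
AT1G06865: ΔΔCt = (17.56−19.72) − (21.61−19.56) = -2.16 − 2.05 = -4.21; fold change = 2^4.21 = 18.507
AT3G03711: ΔΔCt = (24.10−19.72) − (29.41−19.56) = 4.38 − 9.85 = -5.47; fold change = 2^5.47 = 44.324
AT3G03711 has the largest |ΔΔCt| = 5.47.

44.324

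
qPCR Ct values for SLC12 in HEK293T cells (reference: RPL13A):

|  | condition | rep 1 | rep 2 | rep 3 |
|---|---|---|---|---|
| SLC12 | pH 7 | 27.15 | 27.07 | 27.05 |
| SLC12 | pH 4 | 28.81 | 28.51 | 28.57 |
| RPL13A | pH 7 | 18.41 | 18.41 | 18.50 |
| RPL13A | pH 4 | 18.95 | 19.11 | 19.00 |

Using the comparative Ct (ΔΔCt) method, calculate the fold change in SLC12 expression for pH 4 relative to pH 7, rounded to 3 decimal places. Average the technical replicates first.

Mean Ct: SLC12 pH 7 27.090; SLC12 pH 4 28.630; RPL13A pH 7 18.440; RPL13A pH 4 19.020
ΔCt(pH 7) = 27.090 − 18.440 = 8.650
ΔCt(pH 4) = 28.630 − 19.020 = 9.610
ΔΔCt = 9.610 − 8.650 = 0.960
Fold change = 2^(−0.960) = 0.5141

0.514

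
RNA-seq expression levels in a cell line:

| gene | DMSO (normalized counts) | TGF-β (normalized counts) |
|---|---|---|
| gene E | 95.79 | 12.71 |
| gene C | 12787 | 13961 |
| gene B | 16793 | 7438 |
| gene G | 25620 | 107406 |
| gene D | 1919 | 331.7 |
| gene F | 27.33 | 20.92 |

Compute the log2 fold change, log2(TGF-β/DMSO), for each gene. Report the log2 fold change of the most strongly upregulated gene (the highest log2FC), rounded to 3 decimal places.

log2(12.71/95.79) = -2.914  (gene E)
log2(13961/12787) = 0.127  (gene C)
log2(7438/16793) = -1.175  (gene B)
log2(107406/25620) = 2.068  (gene G)
log2(331.7/1919) = -2.532  (gene D)
log2(20.92/27.33) = -0.386  (gene F)
gene G is most strongly upregulated.

2.068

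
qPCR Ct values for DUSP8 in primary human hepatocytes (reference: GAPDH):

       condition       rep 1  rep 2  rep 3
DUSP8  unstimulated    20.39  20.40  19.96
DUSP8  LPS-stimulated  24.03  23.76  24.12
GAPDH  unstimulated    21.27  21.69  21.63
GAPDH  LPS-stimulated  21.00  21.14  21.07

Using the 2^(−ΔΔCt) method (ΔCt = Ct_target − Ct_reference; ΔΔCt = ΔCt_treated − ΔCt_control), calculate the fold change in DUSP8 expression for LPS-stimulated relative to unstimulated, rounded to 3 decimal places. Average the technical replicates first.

0.055

Mean Ct: DUSP8 unstimulated 20.250; DUSP8 LPS-stimulated 23.970; GAPDH unstimulated 21.530; GAPDH LPS-stimulated 21.070
ΔCt(unstimulated) = 20.250 − 21.530 = -1.280
ΔCt(LPS-stimulated) = 23.970 − 21.070 = 2.900
ΔΔCt = 2.900 − (-1.280) = 4.180
Fold change = 2^(−4.180) = 0.0552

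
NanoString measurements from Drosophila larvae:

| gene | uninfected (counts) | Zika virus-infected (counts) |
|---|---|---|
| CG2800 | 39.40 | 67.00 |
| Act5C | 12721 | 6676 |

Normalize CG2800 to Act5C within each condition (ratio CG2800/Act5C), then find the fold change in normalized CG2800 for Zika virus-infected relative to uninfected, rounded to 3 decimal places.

CG2800/Act5C (uninfected) = 39.40 / 12721 = 0.0030972
CG2800/Act5C (Zika virus-infected) = 67.00 / 6676 = 0.010036
Fold change = 0.010036 / 0.0030972 = 3.2403

3.240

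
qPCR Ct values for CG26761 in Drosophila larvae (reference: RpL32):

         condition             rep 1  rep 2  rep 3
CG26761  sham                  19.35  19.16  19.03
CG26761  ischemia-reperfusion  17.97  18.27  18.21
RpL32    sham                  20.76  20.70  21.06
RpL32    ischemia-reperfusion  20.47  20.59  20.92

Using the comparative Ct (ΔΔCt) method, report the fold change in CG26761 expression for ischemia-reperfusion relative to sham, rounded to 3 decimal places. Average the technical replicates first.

Mean Ct: CG26761 sham 19.180; CG26761 ischemia-reperfusion 18.150; RpL32 sham 20.840; RpL32 ischemia-reperfusion 20.660
ΔCt(sham) = 19.180 − 20.840 = -1.660
ΔCt(ischemia-reperfusion) = 18.150 − 20.660 = -2.510
ΔΔCt = -2.510 − (-1.660) = -0.850
Fold change = 2^(−(-0.850)) = 2^0.850 = 1.8025

1.803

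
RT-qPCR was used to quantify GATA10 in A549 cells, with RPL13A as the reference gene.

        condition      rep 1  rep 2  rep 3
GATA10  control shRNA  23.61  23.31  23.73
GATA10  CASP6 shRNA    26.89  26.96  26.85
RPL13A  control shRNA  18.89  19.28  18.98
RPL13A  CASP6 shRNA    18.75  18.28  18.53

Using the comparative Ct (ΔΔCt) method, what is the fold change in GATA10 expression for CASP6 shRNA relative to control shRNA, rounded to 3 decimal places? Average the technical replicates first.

0.068

Mean Ct: GATA10 control shRNA 23.550; GATA10 CASP6 shRNA 26.900; RPL13A control shRNA 19.050; RPL13A CASP6 shRNA 18.520
ΔCt(control shRNA) = 23.550 − 19.050 = 4.500
ΔCt(CASP6 shRNA) = 26.900 − 18.520 = 8.380
ΔΔCt = 8.380 − 4.500 = 3.880
Fold change = 2^(−3.880) = 0.0679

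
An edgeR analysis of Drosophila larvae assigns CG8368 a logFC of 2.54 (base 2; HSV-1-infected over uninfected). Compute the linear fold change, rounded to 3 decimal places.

5.816

Fold change = 2^(2.54) = 5.8159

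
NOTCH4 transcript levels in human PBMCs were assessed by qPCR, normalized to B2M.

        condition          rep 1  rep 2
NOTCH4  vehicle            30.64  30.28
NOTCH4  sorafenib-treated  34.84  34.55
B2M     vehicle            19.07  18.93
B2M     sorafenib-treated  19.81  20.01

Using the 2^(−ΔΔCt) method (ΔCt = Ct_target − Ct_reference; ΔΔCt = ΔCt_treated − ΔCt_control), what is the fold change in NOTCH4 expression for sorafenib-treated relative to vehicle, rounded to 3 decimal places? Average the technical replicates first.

Mean Ct: NOTCH4 vehicle 30.460; NOTCH4 sorafenib-treated 34.695; B2M vehicle 19.000; B2M sorafenib-treated 19.910
ΔCt(vehicle) = 30.460 − 19.000 = 11.460
ΔCt(sorafenib-treated) = 34.695 − 19.910 = 14.785
ΔΔCt = 14.785 − 11.460 = 3.325
Fold change = 2^(−3.325) = 0.0998

0.100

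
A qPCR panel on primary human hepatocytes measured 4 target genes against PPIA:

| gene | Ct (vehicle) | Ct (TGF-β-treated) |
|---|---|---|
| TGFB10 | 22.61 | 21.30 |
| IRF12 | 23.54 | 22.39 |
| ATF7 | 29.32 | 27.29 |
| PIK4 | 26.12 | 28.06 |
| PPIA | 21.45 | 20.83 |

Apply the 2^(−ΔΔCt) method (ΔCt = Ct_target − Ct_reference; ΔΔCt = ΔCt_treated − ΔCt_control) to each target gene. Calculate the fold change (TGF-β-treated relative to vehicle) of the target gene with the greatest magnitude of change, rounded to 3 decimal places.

TGFB10: ΔΔCt = (21.30−20.83) − (22.61−21.45) = 0.47 − 1.16 = -0.69; fold change = 2^0.69 = 1.613
IRF12: ΔΔCt = (22.39−20.83) − (23.54−21.45) = 1.56 − 2.09 = -0.53; fold change = 2^0.53 = 1.444
ATF7: ΔΔCt = (27.29−20.83) − (29.32−21.45) = 6.46 − 7.87 = -1.41; fold change = 2^1.41 = 2.657
PIK4: ΔΔCt = (28.06−20.83) − (26.12−21.45) = 7.23 − 4.67 = 2.56; fold change = 2^-2.56 = 0.170
PIK4 has the largest |ΔΔCt| = 2.56.

0.170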